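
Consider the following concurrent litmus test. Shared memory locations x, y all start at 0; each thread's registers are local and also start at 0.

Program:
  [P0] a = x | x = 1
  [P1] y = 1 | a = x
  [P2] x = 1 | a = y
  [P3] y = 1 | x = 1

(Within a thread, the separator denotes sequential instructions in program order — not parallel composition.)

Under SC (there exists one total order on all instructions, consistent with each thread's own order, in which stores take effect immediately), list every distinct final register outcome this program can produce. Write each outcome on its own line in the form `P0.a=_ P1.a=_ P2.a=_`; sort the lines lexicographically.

P0.a=0 P1.a=0 P2.a=1
P0.a=0 P1.a=1 P2.a=0
P0.a=0 P1.a=1 P2.a=1
P0.a=1 P1.a=0 P2.a=1
P0.a=1 P1.a=1 P2.a=0
P0.a=1 P1.a=1 P2.a=1

outcome vector order: (P0.a,P1.a,P2.a)
|SC outcomes| = 6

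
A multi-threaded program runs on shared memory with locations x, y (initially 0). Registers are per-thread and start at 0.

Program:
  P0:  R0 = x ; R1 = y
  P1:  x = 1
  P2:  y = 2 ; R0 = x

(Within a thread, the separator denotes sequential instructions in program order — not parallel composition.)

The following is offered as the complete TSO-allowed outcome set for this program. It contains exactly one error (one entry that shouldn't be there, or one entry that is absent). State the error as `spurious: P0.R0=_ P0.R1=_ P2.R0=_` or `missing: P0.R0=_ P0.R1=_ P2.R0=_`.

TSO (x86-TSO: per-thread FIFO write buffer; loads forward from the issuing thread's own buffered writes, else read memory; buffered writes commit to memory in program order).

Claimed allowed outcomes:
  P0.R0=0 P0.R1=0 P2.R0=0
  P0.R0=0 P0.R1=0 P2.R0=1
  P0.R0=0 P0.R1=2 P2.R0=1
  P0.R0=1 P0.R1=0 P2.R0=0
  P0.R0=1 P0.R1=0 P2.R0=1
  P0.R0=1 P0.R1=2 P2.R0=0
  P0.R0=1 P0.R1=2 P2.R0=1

outcome vector order: (P0.R0,P0.R1,P2.R0)
TSO (8): <0 0 0> <0 0 1> <0 2 0> <0 2 1> <1 0 0> <1 0 1> <1 2 0> <1 2 1>
TSO∖claimed = {<0 2 0>}

missing: P0.R0=0 P0.R1=2 P2.R0=0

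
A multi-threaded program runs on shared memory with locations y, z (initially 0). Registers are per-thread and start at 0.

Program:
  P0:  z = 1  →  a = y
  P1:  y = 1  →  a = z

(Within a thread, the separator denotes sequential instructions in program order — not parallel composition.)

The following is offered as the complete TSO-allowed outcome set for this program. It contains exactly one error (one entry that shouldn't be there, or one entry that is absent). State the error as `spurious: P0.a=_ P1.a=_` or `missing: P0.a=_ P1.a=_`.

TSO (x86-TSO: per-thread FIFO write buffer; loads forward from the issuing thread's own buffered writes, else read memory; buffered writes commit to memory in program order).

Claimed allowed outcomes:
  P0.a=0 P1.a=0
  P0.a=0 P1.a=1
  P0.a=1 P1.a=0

missing: P0.a=1 P1.a=1

outcome vector order: (P0.a,P1.a)
TSO: 4 outcomes — {(0,0), (0,1), (1,0), (1,1)}
TSO∖claimed = {(1,1)}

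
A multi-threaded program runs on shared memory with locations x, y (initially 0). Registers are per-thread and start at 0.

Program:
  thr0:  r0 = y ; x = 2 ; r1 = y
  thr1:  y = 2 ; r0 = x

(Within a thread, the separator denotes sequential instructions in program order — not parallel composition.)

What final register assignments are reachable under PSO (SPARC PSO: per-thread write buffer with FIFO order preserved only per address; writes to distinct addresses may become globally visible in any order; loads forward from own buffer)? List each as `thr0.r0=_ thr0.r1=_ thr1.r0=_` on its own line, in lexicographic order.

outcome vector order: (thr0.r0,thr0.r1,thr1.r0)
|PSO outcomes| = 6

thr0.r0=0 thr0.r1=0 thr1.r0=0
thr0.r0=0 thr0.r1=0 thr1.r0=2
thr0.r0=0 thr0.r1=2 thr1.r0=0
thr0.r0=0 thr0.r1=2 thr1.r0=2
thr0.r0=2 thr0.r1=2 thr1.r0=0
thr0.r0=2 thr0.r1=2 thr1.r0=2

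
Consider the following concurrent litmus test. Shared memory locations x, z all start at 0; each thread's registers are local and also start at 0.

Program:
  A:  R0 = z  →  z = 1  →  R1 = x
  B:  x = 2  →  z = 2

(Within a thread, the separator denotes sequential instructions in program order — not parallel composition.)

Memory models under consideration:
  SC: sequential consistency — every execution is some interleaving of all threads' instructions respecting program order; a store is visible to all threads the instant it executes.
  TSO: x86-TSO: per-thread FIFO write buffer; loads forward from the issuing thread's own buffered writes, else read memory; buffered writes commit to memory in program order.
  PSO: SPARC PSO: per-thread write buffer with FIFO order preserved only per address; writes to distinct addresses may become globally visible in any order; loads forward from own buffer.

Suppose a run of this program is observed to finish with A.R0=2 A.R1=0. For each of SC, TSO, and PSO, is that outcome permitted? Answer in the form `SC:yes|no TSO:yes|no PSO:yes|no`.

SC:no TSO:no PSO:yes

outcome vector order: (A.R0,A.R1)
SC (3): <0 0> <0 2> <2 2>
TSO (3): <0 0> <0 2> <2 2>
PSO (4): <0 0> <0 2> <2 0> <2 2>
target <2 0> ∈ {PSO}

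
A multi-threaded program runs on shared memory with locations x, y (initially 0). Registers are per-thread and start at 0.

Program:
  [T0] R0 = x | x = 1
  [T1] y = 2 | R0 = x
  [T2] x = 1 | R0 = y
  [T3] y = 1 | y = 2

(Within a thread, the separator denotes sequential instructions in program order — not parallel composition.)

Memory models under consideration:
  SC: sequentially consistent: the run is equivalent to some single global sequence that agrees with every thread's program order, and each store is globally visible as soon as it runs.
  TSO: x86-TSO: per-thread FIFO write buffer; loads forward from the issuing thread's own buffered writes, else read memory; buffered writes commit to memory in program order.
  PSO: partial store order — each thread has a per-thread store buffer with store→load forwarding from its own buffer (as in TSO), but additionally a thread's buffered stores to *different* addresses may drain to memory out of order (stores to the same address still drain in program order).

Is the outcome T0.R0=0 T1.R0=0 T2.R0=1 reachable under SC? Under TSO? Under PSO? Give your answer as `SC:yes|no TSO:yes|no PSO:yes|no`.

outcome vector order: (T0.R0,T1.R0,T2.R0)
SC (10): <0 0 1> <0 0 2> <0 1 0> <0 1 1> <0 1 2> <1 0 1> <1 0 2> <1 1 0> <1 1 1> <1 1 2>
TSO (12): <0 0 0> <0 0 1> <0 0 2> <0 1 0> <0 1 1> <0 1 2> <1 0 0> <1 0 1> <1 0 2> <1 1 0> <1 1 1> <1 1 2>
PSO (12): <0 0 0> <0 0 1> <0 0 2> <0 1 0> <0 1 1> <0 1 2> <1 0 0> <1 0 1> <1 0 2> <1 1 0> <1 1 1> <1 1 2>
target <0 0 1> ∈ {SC,TSO,PSO}

SC:yes TSO:yes PSO:yes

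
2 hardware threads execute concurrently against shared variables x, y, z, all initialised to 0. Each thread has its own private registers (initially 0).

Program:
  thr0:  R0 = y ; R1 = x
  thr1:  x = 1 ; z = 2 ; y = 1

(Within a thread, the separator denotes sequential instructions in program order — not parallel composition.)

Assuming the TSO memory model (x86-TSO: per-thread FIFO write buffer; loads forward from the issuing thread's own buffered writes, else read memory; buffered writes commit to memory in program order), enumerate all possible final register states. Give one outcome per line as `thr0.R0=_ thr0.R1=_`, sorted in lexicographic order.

outcome vector order: (thr0.R0,thr0.R1)
|TSO outcomes| = 3

thr0.R0=0 thr0.R1=0
thr0.R0=0 thr0.R1=1
thr0.R0=1 thr0.R1=1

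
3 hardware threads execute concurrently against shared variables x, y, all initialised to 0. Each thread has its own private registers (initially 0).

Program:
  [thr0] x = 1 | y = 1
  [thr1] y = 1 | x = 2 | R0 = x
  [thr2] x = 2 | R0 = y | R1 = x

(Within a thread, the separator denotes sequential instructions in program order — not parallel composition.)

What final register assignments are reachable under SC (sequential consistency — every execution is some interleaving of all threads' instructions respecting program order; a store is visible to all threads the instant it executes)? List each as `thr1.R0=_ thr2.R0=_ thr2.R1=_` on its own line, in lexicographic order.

thr1.R0=1 thr2.R0=0 thr2.R1=1
thr1.R0=1 thr2.R0=0 thr2.R1=2
thr1.R0=1 thr2.R0=1 thr2.R1=1
thr1.R0=1 thr2.R0=1 thr2.R1=2
thr1.R0=2 thr2.R0=0 thr2.R1=1
thr1.R0=2 thr2.R0=0 thr2.R1=2
thr1.R0=2 thr2.R0=1 thr2.R1=1
thr1.R0=2 thr2.R0=1 thr2.R1=2

outcome vector order: (thr1.R0,thr2.R0,thr2.R1)
|SC outcomes| = 8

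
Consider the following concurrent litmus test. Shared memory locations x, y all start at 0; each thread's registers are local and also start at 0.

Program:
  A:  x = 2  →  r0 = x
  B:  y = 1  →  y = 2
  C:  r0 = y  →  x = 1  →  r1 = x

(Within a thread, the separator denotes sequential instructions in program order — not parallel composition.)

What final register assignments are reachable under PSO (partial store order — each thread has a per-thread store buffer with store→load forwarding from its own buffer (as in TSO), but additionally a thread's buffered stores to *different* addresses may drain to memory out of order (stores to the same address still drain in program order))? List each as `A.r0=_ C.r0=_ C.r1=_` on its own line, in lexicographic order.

outcome vector order: (A.r0,C.r0,C.r1)
|PSO outcomes| = 9

A.r0=1 C.r0=0 C.r1=1
A.r0=1 C.r0=1 C.r1=1
A.r0=1 C.r0=2 C.r1=1
A.r0=2 C.r0=0 C.r1=1
A.r0=2 C.r0=0 C.r1=2
A.r0=2 C.r0=1 C.r1=1
A.r0=2 C.r0=1 C.r1=2
A.r0=2 C.r0=2 C.r1=1
A.r0=2 C.r0=2 C.r1=2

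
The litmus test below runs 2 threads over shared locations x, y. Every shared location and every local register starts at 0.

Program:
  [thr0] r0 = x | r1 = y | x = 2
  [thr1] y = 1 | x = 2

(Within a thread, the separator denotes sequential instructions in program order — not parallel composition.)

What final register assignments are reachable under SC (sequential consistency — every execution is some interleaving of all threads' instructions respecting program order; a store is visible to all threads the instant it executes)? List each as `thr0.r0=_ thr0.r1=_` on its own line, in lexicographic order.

outcome vector order: (thr0.r0,thr0.r1)
|SC outcomes| = 3

thr0.r0=0 thr0.r1=0
thr0.r0=0 thr0.r1=1
thr0.r0=2 thr0.r1=1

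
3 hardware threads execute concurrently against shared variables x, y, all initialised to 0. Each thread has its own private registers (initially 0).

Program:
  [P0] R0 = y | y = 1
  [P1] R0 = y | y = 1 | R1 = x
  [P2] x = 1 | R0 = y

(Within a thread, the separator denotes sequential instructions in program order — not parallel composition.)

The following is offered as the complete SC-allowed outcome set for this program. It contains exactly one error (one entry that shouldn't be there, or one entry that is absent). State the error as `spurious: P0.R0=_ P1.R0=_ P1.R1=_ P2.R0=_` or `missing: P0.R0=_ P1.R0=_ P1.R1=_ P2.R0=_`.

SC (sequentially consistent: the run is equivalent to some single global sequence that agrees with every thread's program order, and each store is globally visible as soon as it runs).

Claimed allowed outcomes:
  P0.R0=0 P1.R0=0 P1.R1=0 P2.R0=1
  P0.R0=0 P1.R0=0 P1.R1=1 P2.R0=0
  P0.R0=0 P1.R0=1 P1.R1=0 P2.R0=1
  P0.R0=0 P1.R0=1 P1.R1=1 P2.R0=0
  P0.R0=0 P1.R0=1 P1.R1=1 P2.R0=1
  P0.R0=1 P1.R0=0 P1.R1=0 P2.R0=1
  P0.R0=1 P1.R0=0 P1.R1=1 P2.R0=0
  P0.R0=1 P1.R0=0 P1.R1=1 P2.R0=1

missing: P0.R0=0 P1.R0=0 P1.R1=1 P2.R0=1

outcome vector order: (P0.R0,P1.R0,P1.R1,P2.R0)
SC: 9 outcomes — {0001 0010 0011 0101 0110 0111 1001 1010 1011}
SC∖claimed = {0011}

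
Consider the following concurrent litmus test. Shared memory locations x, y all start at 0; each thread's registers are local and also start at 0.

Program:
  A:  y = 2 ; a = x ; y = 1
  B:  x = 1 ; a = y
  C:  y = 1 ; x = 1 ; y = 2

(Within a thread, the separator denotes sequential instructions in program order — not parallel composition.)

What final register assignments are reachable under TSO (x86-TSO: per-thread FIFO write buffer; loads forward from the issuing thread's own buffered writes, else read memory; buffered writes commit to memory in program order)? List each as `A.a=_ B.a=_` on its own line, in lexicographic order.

A.a=0 B.a=0
A.a=0 B.a=1
A.a=0 B.a=2
A.a=1 B.a=0
A.a=1 B.a=1
A.a=1 B.a=2

outcome vector order: (A.a,B.a)
|TSO outcomes| = 6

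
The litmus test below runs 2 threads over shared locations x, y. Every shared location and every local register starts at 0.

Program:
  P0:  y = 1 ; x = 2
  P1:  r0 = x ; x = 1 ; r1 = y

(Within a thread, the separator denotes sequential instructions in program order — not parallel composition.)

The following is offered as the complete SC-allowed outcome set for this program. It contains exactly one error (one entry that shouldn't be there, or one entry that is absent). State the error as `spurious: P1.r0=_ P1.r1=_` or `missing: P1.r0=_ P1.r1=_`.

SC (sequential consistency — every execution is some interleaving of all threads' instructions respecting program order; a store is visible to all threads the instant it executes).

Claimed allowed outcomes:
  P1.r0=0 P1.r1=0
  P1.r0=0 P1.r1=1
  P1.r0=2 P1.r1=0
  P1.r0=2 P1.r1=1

spurious: P1.r0=2 P1.r1=0

outcome vector order: (P1.r0,P1.r1)
under SC → <0 0>, <0 1>, <2 1>
claimed∖SC = {<2 0>}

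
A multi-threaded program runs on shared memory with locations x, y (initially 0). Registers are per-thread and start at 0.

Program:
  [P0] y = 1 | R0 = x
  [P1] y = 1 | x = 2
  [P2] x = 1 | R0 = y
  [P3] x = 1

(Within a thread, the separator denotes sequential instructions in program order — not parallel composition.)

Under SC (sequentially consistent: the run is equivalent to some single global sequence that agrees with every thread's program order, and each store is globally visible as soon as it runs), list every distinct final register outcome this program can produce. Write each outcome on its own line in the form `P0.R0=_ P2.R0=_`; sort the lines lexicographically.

P0.R0=0 P2.R0=1
P0.R0=1 P2.R0=0
P0.R0=1 P2.R0=1
P0.R0=2 P2.R0=0
P0.R0=2 P2.R0=1

outcome vector order: (P0.R0,P2.R0)
|SC outcomes| = 5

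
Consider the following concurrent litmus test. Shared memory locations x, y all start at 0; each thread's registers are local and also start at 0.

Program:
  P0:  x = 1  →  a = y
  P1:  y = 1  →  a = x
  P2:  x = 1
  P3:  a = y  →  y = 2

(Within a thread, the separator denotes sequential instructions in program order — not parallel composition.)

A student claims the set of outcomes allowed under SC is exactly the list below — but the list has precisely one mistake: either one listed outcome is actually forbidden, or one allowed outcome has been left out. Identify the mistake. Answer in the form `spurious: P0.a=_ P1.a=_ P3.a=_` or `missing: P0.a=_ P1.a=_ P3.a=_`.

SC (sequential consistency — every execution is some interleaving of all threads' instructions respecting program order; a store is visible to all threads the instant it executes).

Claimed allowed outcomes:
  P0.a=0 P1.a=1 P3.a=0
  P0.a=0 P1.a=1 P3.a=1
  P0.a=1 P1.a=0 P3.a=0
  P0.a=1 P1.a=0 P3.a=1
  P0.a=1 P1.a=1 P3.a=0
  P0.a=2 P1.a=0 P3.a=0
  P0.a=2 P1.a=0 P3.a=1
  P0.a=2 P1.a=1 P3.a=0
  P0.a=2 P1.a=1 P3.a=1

outcome vector order: (P0.a,P1.a,P3.a)
SC (10): <0 1 0>, <0 1 1>, <1 0 0>, <1 0 1>, <1 1 0>, <1 1 1>, <2 0 0>, <2 0 1>, <2 1 0>, <2 1 1>
SC∖claimed = {<1 1 1>}

missing: P0.a=1 P1.a=1 P3.a=1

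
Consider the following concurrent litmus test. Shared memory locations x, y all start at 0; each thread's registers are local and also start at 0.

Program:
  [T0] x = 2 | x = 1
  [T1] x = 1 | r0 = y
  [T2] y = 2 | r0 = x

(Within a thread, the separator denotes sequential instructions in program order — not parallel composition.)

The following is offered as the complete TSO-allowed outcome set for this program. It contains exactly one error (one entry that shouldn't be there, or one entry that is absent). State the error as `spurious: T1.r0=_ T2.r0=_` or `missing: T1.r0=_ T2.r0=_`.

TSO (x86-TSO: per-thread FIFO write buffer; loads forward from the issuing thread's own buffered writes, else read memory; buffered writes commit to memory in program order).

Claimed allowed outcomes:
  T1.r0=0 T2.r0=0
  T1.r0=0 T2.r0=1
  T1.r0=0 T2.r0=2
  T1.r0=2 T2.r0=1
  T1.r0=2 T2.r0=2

outcome vector order: (T1.r0,T2.r0)
[TSO] allowed = {0/0, 0/1, 0/2, 2/0, 2/1, 2/2}
TSO∖claimed = {2/0}

missing: T1.r0=2 T2.r0=0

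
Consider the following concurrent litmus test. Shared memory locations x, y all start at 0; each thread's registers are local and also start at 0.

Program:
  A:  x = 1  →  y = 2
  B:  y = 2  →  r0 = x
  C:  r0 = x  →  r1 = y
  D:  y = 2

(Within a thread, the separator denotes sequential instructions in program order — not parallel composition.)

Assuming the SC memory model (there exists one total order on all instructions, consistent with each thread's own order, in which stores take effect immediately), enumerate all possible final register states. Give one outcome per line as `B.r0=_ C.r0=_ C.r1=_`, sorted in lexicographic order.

B.r0=0 C.r0=0 C.r1=0
B.r0=0 C.r0=0 C.r1=2
B.r0=0 C.r0=1 C.r1=2
B.r0=1 C.r0=0 C.r1=0
B.r0=1 C.r0=0 C.r1=2
B.r0=1 C.r0=1 C.r1=0
B.r0=1 C.r0=1 C.r1=2

outcome vector order: (B.r0,C.r0,C.r1)
|SC outcomes| = 7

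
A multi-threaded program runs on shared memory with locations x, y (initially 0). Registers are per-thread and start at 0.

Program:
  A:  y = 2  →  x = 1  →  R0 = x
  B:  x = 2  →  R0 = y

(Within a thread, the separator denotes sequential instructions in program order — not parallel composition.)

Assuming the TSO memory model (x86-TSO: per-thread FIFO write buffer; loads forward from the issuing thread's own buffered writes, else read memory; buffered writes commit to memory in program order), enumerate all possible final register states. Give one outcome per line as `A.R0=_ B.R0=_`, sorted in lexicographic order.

A.R0=1 B.R0=0
A.R0=1 B.R0=2
A.R0=2 B.R0=0
A.R0=2 B.R0=2

outcome vector order: (A.R0,B.R0)
|TSO outcomes| = 4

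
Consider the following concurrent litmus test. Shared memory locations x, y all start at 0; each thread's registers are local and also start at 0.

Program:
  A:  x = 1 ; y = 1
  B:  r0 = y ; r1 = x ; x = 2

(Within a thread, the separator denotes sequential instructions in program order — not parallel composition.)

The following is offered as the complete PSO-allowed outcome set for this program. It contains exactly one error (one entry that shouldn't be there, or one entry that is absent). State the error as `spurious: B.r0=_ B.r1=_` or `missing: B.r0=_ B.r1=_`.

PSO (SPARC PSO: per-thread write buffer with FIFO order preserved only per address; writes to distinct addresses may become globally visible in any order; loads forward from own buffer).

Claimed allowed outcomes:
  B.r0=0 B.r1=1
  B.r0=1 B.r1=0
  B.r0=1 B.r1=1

missing: B.r0=0 B.r1=0

outcome vector order: (B.r0,B.r1)
PSO: 4 outcomes — {00 01 10 11}
PSO∖claimed = {00}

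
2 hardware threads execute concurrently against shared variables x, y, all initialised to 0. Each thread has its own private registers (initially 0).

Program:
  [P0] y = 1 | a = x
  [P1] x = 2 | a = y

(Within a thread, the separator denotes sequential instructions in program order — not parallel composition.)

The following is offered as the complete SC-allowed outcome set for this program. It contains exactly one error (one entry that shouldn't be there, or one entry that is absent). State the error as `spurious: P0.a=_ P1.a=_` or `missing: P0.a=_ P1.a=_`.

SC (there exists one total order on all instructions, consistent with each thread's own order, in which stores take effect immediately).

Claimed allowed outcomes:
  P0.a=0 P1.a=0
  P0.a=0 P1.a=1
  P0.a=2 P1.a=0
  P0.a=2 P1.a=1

spurious: P0.a=0 P1.a=0

outcome vector order: (P0.a,P1.a)
[SC] allowed = {(0,1), (2,0), (2,1)}
claimed∖SC = {(0,0)}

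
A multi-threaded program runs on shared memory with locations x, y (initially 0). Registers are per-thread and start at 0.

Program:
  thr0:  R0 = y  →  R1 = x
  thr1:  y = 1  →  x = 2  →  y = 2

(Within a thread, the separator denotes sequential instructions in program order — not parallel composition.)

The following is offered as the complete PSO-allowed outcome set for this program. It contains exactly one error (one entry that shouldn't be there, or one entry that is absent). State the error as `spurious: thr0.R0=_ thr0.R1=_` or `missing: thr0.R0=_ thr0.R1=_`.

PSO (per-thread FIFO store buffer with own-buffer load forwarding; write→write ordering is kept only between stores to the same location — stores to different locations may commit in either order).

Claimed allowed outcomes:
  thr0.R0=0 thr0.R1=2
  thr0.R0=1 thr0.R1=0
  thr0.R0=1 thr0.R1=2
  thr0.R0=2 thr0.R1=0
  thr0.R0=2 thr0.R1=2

missing: thr0.R0=0 thr0.R1=0

outcome vector order: (thr0.R0,thr0.R1)
PSO (6): 00, 02, 10, 12, 20, 22
PSO∖claimed = {00}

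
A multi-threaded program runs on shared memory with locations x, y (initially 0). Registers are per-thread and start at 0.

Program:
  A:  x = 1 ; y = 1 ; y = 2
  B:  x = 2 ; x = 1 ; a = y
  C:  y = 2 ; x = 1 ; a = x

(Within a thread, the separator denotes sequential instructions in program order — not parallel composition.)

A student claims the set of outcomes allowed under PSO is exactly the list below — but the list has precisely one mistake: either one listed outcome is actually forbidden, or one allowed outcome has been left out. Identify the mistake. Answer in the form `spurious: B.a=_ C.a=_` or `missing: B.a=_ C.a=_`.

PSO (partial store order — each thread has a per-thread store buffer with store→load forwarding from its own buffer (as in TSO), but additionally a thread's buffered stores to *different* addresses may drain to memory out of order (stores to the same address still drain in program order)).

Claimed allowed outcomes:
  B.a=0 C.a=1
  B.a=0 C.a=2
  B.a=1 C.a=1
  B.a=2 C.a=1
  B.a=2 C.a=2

missing: B.a=1 C.a=2

outcome vector order: (B.a,C.a)
under PSO → 01 02 11 12 21 22
PSO∖claimed = {12}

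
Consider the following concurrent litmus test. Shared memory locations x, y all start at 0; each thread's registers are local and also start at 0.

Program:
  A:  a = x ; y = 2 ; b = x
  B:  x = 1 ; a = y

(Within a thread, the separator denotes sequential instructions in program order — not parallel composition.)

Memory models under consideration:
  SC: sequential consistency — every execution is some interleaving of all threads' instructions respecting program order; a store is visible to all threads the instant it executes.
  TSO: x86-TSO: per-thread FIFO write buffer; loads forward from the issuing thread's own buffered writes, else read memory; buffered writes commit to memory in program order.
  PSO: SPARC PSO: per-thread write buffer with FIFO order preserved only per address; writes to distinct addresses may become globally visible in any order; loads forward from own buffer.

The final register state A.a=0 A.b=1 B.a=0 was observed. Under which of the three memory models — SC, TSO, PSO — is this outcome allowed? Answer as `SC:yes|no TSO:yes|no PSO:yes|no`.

outcome vector order: (A.a,A.b,B.a)
[SC] allowed = {0/0/2; 0/1/0; 0/1/2; 1/1/0; 1/1/2}
[TSO] allowed = {0/0/0; 0/0/2; 0/1/0; 0/1/2; 1/1/0; 1/1/2}
[PSO] allowed = {0/0/0; 0/0/2; 0/1/0; 0/1/2; 1/1/0; 1/1/2}
target 0/1/0 ∈ {SC,TSO,PSO}

SC:yes TSO:yes PSO:yes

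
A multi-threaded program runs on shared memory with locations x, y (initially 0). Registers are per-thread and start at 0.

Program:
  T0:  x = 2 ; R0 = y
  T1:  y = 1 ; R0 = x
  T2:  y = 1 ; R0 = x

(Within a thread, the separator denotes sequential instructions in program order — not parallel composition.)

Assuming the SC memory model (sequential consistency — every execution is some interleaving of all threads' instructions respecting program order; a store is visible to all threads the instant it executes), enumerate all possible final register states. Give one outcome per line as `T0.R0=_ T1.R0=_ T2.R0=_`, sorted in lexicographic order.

T0.R0=0 T1.R0=2 T2.R0=2
T0.R0=1 T1.R0=0 T2.R0=0
T0.R0=1 T1.R0=0 T2.R0=2
T0.R0=1 T1.R0=2 T2.R0=0
T0.R0=1 T1.R0=2 T2.R0=2

outcome vector order: (T0.R0,T1.R0,T2.R0)
|SC outcomes| = 5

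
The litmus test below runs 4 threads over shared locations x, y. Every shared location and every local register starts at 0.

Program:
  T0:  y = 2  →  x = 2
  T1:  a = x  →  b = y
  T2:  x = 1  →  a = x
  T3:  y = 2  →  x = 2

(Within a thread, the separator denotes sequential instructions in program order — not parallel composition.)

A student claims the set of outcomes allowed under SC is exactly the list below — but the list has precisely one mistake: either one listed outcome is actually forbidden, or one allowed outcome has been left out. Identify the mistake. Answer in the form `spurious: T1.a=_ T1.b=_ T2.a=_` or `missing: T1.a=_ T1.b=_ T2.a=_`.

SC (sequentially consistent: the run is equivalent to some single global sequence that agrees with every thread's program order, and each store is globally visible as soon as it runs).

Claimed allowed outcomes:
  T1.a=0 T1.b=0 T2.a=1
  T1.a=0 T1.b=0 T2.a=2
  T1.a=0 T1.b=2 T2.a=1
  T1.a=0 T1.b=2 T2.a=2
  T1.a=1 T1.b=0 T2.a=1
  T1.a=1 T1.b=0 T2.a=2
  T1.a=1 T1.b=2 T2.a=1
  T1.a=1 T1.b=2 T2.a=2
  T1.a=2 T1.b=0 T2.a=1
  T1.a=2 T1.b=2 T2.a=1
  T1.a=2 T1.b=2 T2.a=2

spurious: T1.a=2 T1.b=0 T2.a=1

outcome vector order: (T1.a,T1.b,T2.a)
[SC] allowed = {0/0/1, 0/0/2, 0/2/1, 0/2/2, 1/0/1, 1/0/2, 1/2/1, 1/2/2, 2/2/1, 2/2/2}
claimed∖SC = {2/0/1}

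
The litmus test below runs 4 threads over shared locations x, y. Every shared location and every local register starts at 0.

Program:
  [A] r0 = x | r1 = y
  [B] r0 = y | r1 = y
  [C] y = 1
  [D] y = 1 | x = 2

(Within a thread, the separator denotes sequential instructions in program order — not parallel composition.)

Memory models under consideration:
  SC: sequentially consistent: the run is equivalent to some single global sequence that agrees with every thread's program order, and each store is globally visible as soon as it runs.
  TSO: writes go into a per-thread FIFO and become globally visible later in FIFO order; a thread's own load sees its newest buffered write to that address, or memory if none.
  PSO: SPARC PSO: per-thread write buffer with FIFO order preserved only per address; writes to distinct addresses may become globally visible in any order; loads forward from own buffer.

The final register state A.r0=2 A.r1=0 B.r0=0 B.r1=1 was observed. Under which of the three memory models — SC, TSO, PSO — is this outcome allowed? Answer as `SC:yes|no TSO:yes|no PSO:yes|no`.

outcome vector order: (A.r0,A.r1,B.r0,B.r1)
SC: 9 outcomes — {(0,0,0,0), (0,0,0,1), (0,0,1,1), (0,1,0,0), (0,1,0,1), (0,1,1,1), (2,1,0,0), (2,1,0,1), (2,1,1,1)}
TSO: 9 outcomes — {(0,0,0,0), (0,0,0,1), (0,0,1,1), (0,1,0,0), (0,1,0,1), (0,1,1,1), (2,1,0,0), (2,1,0,1), (2,1,1,1)}
PSO: 12 outcomes — {(0,0,0,0), (0,0,0,1), (0,0,1,1), (0,1,0,0), (0,1,0,1), (0,1,1,1), (2,0,0,0), (2,0,0,1), (2,0,1,1), (2,1,0,0), (2,1,0,1), (2,1,1,1)}
target (2,0,0,1) ∈ {PSO}

SC:no TSO:no PSO:yes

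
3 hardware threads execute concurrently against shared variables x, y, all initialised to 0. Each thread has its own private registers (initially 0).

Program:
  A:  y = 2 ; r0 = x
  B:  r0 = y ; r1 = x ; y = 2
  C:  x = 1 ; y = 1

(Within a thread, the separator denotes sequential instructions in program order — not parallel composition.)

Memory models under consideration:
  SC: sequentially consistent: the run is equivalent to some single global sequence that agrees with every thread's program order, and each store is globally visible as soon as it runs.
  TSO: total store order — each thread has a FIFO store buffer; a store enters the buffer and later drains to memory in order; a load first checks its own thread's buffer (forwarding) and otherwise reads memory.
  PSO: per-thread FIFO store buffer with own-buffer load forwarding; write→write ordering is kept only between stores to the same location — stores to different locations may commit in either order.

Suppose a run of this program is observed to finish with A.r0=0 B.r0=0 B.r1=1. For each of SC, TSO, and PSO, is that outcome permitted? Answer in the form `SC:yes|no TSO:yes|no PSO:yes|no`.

outcome vector order: (A.r0,B.r0,B.r1)
[SC] allowed = {<0 0 0>; <0 0 1>; <0 1 1>; <0 2 0>; <0 2 1>; <1 0 0>; <1 0 1>; <1 1 1>; <1 2 0>; <1 2 1>}
[TSO] allowed = {<0 0 0>; <0 0 1>; <0 1 1>; <0 2 0>; <0 2 1>; <1 0 0>; <1 0 1>; <1 1 1>; <1 2 0>; <1 2 1>}
[PSO] allowed = {<0 0 0>; <0 0 1>; <0 1 0>; <0 1 1>; <0 2 0>; <0 2 1>; <1 0 0>; <1 0 1>; <1 1 0>; <1 1 1>; <1 2 0>; <1 2 1>}
target <0 0 1> ∈ {SC,TSO,PSO}

SC:yes TSO:yes PSO:yes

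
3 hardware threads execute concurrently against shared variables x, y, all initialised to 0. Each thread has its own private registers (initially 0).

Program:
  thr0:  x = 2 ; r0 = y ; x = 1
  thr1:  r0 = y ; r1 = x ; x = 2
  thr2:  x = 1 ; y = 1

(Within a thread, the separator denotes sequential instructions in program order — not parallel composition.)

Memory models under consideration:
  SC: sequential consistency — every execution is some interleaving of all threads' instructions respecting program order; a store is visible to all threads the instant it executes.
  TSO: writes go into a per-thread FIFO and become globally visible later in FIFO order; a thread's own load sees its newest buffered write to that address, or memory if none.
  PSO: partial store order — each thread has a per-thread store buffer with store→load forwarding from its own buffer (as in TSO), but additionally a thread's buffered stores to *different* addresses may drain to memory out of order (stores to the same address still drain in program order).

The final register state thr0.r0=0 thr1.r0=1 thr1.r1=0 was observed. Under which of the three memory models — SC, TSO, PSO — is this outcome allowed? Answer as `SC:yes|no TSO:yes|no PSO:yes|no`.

outcome vector order: (thr0.r0,thr1.r0,thr1.r1)
[SC] allowed = {0/0/0 0/0/1 0/0/2 0/1/1 0/1/2 1/0/0 1/0/1 1/0/2 1/1/1 1/1/2}
[TSO] allowed = {0/0/0 0/0/1 0/0/2 0/1/1 0/1/2 1/0/0 1/0/1 1/0/2 1/1/1 1/1/2}
[PSO] allowed = {0/0/0 0/0/1 0/0/2 0/1/0 0/1/1 0/1/2 1/0/0 1/0/1 1/0/2 1/1/0 1/1/1 1/1/2}
target 0/1/0 ∈ {PSO}

SC:no TSO:no PSO:yes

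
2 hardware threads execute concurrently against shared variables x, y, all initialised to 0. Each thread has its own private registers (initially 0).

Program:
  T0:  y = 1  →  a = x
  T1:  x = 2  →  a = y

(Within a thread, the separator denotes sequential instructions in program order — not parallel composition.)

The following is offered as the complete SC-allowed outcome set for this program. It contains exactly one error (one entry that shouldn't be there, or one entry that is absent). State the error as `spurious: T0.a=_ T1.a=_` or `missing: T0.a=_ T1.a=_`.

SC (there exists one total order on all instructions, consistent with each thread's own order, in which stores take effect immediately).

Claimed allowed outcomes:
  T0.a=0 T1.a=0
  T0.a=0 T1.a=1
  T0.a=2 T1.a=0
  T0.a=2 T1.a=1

spurious: T0.a=0 T1.a=0

outcome vector order: (T0.a,T1.a)
SC (3): 0/1; 2/0; 2/1
claimed∖SC = {0/0}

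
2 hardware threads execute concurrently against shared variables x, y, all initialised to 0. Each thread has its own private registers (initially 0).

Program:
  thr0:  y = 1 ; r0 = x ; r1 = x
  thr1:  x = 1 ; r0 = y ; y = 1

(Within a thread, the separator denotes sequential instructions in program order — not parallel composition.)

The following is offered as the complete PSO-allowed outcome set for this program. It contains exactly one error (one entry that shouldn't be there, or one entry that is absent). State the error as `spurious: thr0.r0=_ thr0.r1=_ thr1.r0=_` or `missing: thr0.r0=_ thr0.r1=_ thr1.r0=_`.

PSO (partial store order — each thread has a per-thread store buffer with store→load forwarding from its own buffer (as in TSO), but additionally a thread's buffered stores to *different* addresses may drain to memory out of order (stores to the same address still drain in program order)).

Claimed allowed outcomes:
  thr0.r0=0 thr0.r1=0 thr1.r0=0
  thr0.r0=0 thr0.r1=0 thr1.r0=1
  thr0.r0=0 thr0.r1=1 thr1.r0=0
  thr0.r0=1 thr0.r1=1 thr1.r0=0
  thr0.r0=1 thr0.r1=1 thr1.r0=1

outcome vector order: (thr0.r0,thr0.r1,thr1.r0)
PSO (6): 000, 001, 010, 011, 110, 111
PSO∖claimed = {011}

missing: thr0.r0=0 thr0.r1=1 thr1.r0=1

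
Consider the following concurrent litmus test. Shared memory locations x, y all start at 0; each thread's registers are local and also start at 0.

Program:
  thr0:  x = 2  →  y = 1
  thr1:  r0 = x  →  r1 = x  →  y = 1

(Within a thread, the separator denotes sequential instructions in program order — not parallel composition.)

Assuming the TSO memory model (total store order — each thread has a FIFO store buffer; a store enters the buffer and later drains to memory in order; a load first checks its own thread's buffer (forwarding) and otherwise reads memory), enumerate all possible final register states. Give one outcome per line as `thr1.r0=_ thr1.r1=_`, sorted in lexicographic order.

outcome vector order: (thr1.r0,thr1.r1)
|TSO outcomes| = 3

thr1.r0=0 thr1.r1=0
thr1.r0=0 thr1.r1=2
thr1.r0=2 thr1.r1=2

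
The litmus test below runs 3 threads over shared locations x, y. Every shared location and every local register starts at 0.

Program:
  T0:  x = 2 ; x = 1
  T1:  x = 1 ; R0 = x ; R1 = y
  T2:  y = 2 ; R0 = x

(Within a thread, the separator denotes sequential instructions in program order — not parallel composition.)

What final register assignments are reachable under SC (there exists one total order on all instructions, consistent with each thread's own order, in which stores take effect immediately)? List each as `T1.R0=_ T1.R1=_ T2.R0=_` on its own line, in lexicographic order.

outcome vector order: (T1.R0,T1.R1,T2.R0)
|SC outcomes| = 10

T1.R0=1 T1.R1=0 T2.R0=1
T1.R0=1 T1.R1=0 T2.R0=2
T1.R0=1 T1.R1=2 T2.R0=0
T1.R0=1 T1.R1=2 T2.R0=1
T1.R0=1 T1.R1=2 T2.R0=2
T1.R0=2 T1.R1=0 T2.R0=1
T1.R0=2 T1.R1=0 T2.R0=2
T1.R0=2 T1.R1=2 T2.R0=0
T1.R0=2 T1.R1=2 T2.R0=1
T1.R0=2 T1.R1=2 T2.R0=2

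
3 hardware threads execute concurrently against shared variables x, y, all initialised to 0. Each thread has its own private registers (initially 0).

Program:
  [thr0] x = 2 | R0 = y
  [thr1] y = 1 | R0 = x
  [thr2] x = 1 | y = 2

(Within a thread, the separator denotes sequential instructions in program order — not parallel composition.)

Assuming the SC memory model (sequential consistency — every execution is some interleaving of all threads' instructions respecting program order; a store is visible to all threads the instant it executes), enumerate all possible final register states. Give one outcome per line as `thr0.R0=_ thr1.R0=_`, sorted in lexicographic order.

thr0.R0=0 thr1.R0=1
thr0.R0=0 thr1.R0=2
thr0.R0=1 thr1.R0=0
thr0.R0=1 thr1.R0=1
thr0.R0=1 thr1.R0=2
thr0.R0=2 thr1.R0=0
thr0.R0=2 thr1.R0=1
thr0.R0=2 thr1.R0=2

outcome vector order: (thr0.R0,thr1.R0)
|SC outcomes| = 8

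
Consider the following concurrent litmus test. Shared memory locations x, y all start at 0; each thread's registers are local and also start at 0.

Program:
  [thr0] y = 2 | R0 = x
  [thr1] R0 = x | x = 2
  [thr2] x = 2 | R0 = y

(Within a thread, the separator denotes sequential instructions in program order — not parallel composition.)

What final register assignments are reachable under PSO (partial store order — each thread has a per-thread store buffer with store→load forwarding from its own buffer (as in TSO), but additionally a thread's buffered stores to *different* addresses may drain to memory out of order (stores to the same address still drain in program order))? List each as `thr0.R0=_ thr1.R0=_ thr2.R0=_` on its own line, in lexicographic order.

outcome vector order: (thr0.R0,thr1.R0,thr2.R0)
|PSO outcomes| = 8

thr0.R0=0 thr1.R0=0 thr2.R0=0
thr0.R0=0 thr1.R0=0 thr2.R0=2
thr0.R0=0 thr1.R0=2 thr2.R0=0
thr0.R0=0 thr1.R0=2 thr2.R0=2
thr0.R0=2 thr1.R0=0 thr2.R0=0
thr0.R0=2 thr1.R0=0 thr2.R0=2
thr0.R0=2 thr1.R0=2 thr2.R0=0
thr0.R0=2 thr1.R0=2 thr2.R0=2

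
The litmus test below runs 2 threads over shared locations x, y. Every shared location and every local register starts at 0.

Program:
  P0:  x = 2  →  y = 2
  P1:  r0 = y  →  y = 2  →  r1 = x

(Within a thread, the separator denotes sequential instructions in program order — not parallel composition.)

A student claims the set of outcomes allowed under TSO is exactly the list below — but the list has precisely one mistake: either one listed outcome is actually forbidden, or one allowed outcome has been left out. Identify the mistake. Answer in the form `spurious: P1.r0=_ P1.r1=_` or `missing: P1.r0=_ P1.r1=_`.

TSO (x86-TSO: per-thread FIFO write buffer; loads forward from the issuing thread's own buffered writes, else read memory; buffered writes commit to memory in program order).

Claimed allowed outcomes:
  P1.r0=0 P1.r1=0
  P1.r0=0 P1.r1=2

outcome vector order: (P1.r0,P1.r1)
TSO (3): <0 0>; <0 2>; <2 2>
TSO∖claimed = {<2 2>}

missing: P1.r0=2 P1.r1=2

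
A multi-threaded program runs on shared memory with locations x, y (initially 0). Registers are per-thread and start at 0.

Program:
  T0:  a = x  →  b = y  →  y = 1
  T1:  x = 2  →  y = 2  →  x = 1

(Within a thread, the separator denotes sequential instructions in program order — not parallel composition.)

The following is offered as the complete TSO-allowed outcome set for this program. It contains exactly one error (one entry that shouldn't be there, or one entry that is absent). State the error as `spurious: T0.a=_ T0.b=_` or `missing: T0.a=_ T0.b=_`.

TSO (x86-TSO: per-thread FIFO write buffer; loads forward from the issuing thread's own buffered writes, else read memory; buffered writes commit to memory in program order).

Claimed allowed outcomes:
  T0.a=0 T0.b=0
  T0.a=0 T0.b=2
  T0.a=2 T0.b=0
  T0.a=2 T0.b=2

missing: T0.a=1 T0.b=2

outcome vector order: (T0.a,T0.b)
TSO (5): 0/0, 0/2, 1/2, 2/0, 2/2
TSO∖claimed = {1/2}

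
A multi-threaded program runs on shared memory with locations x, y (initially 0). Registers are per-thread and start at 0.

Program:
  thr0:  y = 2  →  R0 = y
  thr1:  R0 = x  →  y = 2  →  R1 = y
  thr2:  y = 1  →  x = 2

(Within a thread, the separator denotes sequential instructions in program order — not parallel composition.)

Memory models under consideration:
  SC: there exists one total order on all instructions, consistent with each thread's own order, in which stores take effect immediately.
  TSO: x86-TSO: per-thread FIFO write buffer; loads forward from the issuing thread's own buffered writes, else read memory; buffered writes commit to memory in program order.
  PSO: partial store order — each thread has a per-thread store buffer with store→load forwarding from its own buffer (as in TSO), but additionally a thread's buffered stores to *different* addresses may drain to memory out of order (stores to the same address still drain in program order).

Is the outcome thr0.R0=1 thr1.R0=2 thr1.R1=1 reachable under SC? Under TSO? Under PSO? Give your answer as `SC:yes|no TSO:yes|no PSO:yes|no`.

SC:no TSO:no PSO:yes

outcome vector order: (thr0.R0,thr1.R0,thr1.R1)
SC (6): 1/0/1; 1/0/2; 1/2/2; 2/0/1; 2/0/2; 2/2/2
TSO (6): 1/0/1; 1/0/2; 1/2/2; 2/0/1; 2/0/2; 2/2/2
PSO (8): 1/0/1; 1/0/2; 1/2/1; 1/2/2; 2/0/1; 2/0/2; 2/2/1; 2/2/2
target 1/2/1 ∈ {PSO}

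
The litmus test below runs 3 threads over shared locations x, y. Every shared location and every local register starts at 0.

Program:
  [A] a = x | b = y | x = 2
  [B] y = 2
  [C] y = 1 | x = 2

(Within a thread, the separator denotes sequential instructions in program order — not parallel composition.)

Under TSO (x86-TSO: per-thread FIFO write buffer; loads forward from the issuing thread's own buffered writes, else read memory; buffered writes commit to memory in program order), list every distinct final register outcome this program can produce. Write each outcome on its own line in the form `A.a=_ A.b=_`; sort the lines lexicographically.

outcome vector order: (A.a,A.b)
|TSO outcomes| = 5

A.a=0 A.b=0
A.a=0 A.b=1
A.a=0 A.b=2
A.a=2 A.b=1
A.a=2 A.b=2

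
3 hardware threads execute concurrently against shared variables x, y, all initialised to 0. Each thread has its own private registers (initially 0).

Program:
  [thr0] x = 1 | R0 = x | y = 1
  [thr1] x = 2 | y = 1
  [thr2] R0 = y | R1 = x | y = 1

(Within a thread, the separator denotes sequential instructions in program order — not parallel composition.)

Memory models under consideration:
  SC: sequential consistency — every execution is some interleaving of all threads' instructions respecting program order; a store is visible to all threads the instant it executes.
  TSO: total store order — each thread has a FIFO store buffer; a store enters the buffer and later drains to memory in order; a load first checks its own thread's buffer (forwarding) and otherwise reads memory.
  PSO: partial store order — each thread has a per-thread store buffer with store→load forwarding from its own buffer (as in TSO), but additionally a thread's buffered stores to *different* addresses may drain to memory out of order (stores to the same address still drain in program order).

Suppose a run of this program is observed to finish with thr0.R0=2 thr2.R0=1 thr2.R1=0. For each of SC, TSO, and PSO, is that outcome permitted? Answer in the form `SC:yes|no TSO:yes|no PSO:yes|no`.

outcome vector order: (thr0.R0,thr2.R0,thr2.R1)
[SC] allowed = {100 101 102 111 112 200 201 202 212}
[TSO] allowed = {100 101 102 111 112 200 201 202 212}
[PSO] allowed = {100 101 102 110 111 112 200 201 202 210 211 212}
target 210 ∈ {PSO}

SC:no TSO:no PSO:yes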